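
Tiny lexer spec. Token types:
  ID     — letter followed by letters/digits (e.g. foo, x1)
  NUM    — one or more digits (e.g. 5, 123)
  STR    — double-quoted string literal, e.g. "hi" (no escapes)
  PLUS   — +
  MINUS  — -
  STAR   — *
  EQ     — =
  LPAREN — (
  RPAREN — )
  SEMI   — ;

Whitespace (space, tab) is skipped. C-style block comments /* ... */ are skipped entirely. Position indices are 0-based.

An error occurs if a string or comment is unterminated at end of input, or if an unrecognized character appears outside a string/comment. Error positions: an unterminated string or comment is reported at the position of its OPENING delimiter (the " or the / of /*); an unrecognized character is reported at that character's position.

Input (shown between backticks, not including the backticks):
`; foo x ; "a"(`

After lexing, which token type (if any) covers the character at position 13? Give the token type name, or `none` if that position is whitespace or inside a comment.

Answer: LPAREN

Derivation:
pos=0: emit SEMI ';'
pos=2: emit ID 'foo' (now at pos=5)
pos=6: emit ID 'x' (now at pos=7)
pos=8: emit SEMI ';'
pos=10: enter STRING mode
pos=10: emit STR "a" (now at pos=13)
pos=13: emit LPAREN '('
DONE. 6 tokens: [SEMI, ID, ID, SEMI, STR, LPAREN]
Position 13: char is '(' -> LPAREN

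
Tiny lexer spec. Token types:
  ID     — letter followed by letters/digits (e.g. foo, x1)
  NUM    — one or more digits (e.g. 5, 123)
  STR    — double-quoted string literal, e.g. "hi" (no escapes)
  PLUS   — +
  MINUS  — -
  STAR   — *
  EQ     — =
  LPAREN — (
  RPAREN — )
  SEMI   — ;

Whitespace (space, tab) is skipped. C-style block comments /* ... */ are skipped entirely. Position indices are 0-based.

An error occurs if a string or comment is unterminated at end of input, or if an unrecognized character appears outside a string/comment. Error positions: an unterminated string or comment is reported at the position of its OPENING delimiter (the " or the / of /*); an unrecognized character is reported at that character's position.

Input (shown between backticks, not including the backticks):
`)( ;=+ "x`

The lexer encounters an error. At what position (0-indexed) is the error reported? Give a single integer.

pos=0: emit RPAREN ')'
pos=1: emit LPAREN '('
pos=3: emit SEMI ';'
pos=4: emit EQ '='
pos=5: emit PLUS '+'
pos=7: enter STRING mode
pos=7: ERROR — unterminated string

Answer: 7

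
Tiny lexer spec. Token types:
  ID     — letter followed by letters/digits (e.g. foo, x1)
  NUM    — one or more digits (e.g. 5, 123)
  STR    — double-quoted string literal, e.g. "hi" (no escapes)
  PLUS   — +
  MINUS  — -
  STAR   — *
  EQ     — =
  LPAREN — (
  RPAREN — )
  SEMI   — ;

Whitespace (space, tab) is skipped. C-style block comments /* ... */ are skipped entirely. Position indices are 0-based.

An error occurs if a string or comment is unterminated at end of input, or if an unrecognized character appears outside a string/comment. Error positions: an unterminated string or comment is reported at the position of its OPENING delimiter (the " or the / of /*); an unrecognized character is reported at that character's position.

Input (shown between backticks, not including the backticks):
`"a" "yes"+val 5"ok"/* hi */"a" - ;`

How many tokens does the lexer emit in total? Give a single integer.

Answer: 9

Derivation:
pos=0: enter STRING mode
pos=0: emit STR "a" (now at pos=3)
pos=4: enter STRING mode
pos=4: emit STR "yes" (now at pos=9)
pos=9: emit PLUS '+'
pos=10: emit ID 'val' (now at pos=13)
pos=14: emit NUM '5' (now at pos=15)
pos=15: enter STRING mode
pos=15: emit STR "ok" (now at pos=19)
pos=19: enter COMMENT mode (saw '/*')
exit COMMENT mode (now at pos=27)
pos=27: enter STRING mode
pos=27: emit STR "a" (now at pos=30)
pos=31: emit MINUS '-'
pos=33: emit SEMI ';'
DONE. 9 tokens: [STR, STR, PLUS, ID, NUM, STR, STR, MINUS, SEMI]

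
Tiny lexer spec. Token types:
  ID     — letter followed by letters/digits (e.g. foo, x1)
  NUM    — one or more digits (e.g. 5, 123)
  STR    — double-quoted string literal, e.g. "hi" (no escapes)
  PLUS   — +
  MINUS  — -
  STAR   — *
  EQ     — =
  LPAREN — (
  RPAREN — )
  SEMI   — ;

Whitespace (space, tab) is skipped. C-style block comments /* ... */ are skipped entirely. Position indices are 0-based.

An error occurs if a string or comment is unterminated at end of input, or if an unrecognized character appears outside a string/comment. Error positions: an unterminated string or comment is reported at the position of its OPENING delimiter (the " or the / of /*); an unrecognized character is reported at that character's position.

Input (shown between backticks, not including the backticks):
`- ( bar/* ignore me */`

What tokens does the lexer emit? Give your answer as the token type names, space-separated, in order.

Answer: MINUS LPAREN ID

Derivation:
pos=0: emit MINUS '-'
pos=2: emit LPAREN '('
pos=4: emit ID 'bar' (now at pos=7)
pos=7: enter COMMENT mode (saw '/*')
exit COMMENT mode (now at pos=22)
DONE. 3 tokens: [MINUS, LPAREN, ID]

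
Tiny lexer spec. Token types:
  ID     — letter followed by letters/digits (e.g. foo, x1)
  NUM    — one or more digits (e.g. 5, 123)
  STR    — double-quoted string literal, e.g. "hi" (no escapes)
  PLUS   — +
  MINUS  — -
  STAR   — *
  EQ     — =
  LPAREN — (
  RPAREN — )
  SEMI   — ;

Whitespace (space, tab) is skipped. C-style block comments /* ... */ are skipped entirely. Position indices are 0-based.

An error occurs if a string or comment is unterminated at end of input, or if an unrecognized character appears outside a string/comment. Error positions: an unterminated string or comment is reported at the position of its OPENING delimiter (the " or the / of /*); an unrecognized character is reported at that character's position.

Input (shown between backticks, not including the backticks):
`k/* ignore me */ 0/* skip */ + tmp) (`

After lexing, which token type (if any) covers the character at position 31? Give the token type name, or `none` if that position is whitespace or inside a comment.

Answer: ID

Derivation:
pos=0: emit ID 'k' (now at pos=1)
pos=1: enter COMMENT mode (saw '/*')
exit COMMENT mode (now at pos=16)
pos=17: emit NUM '0' (now at pos=18)
pos=18: enter COMMENT mode (saw '/*')
exit COMMENT mode (now at pos=28)
pos=29: emit PLUS '+'
pos=31: emit ID 'tmp' (now at pos=34)
pos=34: emit RPAREN ')'
pos=36: emit LPAREN '('
DONE. 6 tokens: [ID, NUM, PLUS, ID, RPAREN, LPAREN]
Position 31: char is 't' -> ID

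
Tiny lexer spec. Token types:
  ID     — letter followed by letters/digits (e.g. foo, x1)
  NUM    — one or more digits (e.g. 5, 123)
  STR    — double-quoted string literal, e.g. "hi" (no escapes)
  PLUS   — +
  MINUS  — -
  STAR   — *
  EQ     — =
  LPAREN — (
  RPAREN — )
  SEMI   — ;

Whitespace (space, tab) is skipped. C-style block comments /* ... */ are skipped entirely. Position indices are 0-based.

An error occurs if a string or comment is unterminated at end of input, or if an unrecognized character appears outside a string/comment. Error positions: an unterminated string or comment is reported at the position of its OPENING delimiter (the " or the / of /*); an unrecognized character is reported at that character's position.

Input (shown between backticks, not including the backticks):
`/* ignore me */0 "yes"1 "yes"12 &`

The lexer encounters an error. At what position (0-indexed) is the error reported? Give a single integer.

Answer: 32

Derivation:
pos=0: enter COMMENT mode (saw '/*')
exit COMMENT mode (now at pos=15)
pos=15: emit NUM '0' (now at pos=16)
pos=17: enter STRING mode
pos=17: emit STR "yes" (now at pos=22)
pos=22: emit NUM '1' (now at pos=23)
pos=24: enter STRING mode
pos=24: emit STR "yes" (now at pos=29)
pos=29: emit NUM '12' (now at pos=31)
pos=32: ERROR — unrecognized char '&'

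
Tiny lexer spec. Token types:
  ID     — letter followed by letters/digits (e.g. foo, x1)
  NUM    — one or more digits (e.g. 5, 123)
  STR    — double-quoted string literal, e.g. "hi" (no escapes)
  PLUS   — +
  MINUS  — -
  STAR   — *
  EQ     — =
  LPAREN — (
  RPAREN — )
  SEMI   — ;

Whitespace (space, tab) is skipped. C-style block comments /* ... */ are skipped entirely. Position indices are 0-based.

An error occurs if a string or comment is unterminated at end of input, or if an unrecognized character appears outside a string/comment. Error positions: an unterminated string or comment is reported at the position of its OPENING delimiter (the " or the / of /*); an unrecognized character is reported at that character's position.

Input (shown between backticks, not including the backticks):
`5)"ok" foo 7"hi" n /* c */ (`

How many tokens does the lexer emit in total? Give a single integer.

Answer: 8

Derivation:
pos=0: emit NUM '5' (now at pos=1)
pos=1: emit RPAREN ')'
pos=2: enter STRING mode
pos=2: emit STR "ok" (now at pos=6)
pos=7: emit ID 'foo' (now at pos=10)
pos=11: emit NUM '7' (now at pos=12)
pos=12: enter STRING mode
pos=12: emit STR "hi" (now at pos=16)
pos=17: emit ID 'n' (now at pos=18)
pos=19: enter COMMENT mode (saw '/*')
exit COMMENT mode (now at pos=26)
pos=27: emit LPAREN '('
DONE. 8 tokens: [NUM, RPAREN, STR, ID, NUM, STR, ID, LPAREN]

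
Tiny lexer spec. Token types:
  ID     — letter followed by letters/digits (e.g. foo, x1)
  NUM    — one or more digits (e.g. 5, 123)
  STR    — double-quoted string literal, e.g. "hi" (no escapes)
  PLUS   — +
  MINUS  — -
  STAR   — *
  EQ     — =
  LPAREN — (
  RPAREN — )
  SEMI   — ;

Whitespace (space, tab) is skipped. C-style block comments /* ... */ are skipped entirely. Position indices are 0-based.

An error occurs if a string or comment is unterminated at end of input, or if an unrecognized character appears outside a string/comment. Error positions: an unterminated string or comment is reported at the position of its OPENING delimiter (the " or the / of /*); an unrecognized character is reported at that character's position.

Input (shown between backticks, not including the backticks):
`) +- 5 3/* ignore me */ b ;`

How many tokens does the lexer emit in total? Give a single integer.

pos=0: emit RPAREN ')'
pos=2: emit PLUS '+'
pos=3: emit MINUS '-'
pos=5: emit NUM '5' (now at pos=6)
pos=7: emit NUM '3' (now at pos=8)
pos=8: enter COMMENT mode (saw '/*')
exit COMMENT mode (now at pos=23)
pos=24: emit ID 'b' (now at pos=25)
pos=26: emit SEMI ';'
DONE. 7 tokens: [RPAREN, PLUS, MINUS, NUM, NUM, ID, SEMI]

Answer: 7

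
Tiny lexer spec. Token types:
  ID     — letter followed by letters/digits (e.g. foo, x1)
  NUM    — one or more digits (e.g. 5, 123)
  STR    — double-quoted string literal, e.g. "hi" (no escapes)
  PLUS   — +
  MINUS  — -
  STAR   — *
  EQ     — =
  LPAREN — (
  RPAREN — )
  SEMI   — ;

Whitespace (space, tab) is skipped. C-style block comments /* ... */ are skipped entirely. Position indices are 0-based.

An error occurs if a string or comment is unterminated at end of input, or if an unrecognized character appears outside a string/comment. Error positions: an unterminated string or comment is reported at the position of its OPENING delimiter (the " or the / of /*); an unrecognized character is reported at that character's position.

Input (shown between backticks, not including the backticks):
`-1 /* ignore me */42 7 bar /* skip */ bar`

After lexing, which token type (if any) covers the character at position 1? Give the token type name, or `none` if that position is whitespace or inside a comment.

Answer: NUM

Derivation:
pos=0: emit MINUS '-'
pos=1: emit NUM '1' (now at pos=2)
pos=3: enter COMMENT mode (saw '/*')
exit COMMENT mode (now at pos=18)
pos=18: emit NUM '42' (now at pos=20)
pos=21: emit NUM '7' (now at pos=22)
pos=23: emit ID 'bar' (now at pos=26)
pos=27: enter COMMENT mode (saw '/*')
exit COMMENT mode (now at pos=37)
pos=38: emit ID 'bar' (now at pos=41)
DONE. 6 tokens: [MINUS, NUM, NUM, NUM, ID, ID]
Position 1: char is '1' -> NUM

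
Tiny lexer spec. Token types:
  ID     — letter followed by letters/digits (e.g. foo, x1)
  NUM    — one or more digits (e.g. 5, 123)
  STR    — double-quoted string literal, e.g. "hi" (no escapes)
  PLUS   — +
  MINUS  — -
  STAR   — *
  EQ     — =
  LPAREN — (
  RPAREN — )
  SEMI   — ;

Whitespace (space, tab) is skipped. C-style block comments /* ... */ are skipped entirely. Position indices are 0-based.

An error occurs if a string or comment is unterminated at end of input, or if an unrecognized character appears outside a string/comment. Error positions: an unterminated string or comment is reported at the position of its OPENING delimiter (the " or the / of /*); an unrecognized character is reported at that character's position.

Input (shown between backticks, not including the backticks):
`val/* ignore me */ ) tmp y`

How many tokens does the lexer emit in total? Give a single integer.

pos=0: emit ID 'val' (now at pos=3)
pos=3: enter COMMENT mode (saw '/*')
exit COMMENT mode (now at pos=18)
pos=19: emit RPAREN ')'
pos=21: emit ID 'tmp' (now at pos=24)
pos=25: emit ID 'y' (now at pos=26)
DONE. 4 tokens: [ID, RPAREN, ID, ID]

Answer: 4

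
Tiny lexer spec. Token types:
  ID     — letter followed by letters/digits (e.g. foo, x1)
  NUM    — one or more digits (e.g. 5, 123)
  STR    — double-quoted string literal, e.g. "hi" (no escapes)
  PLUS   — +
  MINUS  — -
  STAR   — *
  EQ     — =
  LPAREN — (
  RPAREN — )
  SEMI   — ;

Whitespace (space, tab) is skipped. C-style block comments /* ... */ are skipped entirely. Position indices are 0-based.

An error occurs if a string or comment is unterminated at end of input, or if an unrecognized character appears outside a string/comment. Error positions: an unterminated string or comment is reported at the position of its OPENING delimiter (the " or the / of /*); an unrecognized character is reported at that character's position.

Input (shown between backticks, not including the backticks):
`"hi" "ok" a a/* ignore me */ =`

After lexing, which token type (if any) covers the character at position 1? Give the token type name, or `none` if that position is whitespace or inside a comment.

Answer: STR

Derivation:
pos=0: enter STRING mode
pos=0: emit STR "hi" (now at pos=4)
pos=5: enter STRING mode
pos=5: emit STR "ok" (now at pos=9)
pos=10: emit ID 'a' (now at pos=11)
pos=12: emit ID 'a' (now at pos=13)
pos=13: enter COMMENT mode (saw '/*')
exit COMMENT mode (now at pos=28)
pos=29: emit EQ '='
DONE. 5 tokens: [STR, STR, ID, ID, EQ]
Position 1: char is 'h' -> STR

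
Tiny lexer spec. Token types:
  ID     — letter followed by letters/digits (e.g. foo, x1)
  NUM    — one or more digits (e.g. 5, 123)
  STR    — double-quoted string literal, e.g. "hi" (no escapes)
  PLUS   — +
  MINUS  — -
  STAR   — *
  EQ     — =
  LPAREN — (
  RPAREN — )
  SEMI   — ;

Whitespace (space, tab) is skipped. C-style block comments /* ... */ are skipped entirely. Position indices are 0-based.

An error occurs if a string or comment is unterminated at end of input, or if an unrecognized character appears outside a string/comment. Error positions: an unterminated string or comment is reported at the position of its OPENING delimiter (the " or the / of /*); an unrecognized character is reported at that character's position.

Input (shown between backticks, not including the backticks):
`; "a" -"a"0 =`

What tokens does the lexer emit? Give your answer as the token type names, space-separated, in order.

pos=0: emit SEMI ';'
pos=2: enter STRING mode
pos=2: emit STR "a" (now at pos=5)
pos=6: emit MINUS '-'
pos=7: enter STRING mode
pos=7: emit STR "a" (now at pos=10)
pos=10: emit NUM '0' (now at pos=11)
pos=12: emit EQ '='
DONE. 6 tokens: [SEMI, STR, MINUS, STR, NUM, EQ]

Answer: SEMI STR MINUS STR NUM EQ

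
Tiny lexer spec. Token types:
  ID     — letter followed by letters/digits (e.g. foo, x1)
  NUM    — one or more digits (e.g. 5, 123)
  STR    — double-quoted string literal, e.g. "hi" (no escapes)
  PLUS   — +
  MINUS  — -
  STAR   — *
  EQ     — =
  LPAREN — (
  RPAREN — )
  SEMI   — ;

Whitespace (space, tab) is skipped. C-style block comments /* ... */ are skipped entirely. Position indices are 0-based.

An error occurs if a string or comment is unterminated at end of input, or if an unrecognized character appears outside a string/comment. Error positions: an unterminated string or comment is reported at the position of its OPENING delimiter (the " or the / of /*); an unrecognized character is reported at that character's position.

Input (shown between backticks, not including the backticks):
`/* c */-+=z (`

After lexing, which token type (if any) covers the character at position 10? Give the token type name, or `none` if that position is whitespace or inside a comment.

pos=0: enter COMMENT mode (saw '/*')
exit COMMENT mode (now at pos=7)
pos=7: emit MINUS '-'
pos=8: emit PLUS '+'
pos=9: emit EQ '='
pos=10: emit ID 'z' (now at pos=11)
pos=12: emit LPAREN '('
DONE. 5 tokens: [MINUS, PLUS, EQ, ID, LPAREN]
Position 10: char is 'z' -> ID

Answer: ID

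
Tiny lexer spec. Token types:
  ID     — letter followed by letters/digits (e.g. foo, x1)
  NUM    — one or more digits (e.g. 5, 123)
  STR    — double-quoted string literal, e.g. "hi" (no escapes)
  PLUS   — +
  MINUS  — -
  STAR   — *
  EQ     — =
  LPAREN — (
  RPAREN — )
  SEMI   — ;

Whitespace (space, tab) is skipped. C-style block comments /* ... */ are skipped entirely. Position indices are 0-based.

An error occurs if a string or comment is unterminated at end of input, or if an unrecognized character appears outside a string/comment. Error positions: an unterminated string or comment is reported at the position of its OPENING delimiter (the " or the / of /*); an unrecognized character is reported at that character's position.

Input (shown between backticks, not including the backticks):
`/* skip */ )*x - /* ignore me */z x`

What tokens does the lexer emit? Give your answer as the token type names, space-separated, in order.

Answer: RPAREN STAR ID MINUS ID ID

Derivation:
pos=0: enter COMMENT mode (saw '/*')
exit COMMENT mode (now at pos=10)
pos=11: emit RPAREN ')'
pos=12: emit STAR '*'
pos=13: emit ID 'x' (now at pos=14)
pos=15: emit MINUS '-'
pos=17: enter COMMENT mode (saw '/*')
exit COMMENT mode (now at pos=32)
pos=32: emit ID 'z' (now at pos=33)
pos=34: emit ID 'x' (now at pos=35)
DONE. 6 tokens: [RPAREN, STAR, ID, MINUS, ID, ID]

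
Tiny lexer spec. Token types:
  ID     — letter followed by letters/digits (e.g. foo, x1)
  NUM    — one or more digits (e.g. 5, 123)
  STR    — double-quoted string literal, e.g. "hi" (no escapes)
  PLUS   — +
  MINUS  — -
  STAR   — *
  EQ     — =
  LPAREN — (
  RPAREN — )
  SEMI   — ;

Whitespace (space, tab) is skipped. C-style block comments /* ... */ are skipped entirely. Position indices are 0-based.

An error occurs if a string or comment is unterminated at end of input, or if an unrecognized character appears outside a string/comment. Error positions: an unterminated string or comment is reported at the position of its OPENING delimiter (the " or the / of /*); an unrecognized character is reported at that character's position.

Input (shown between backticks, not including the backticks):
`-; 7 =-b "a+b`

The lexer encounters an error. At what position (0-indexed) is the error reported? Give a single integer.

pos=0: emit MINUS '-'
pos=1: emit SEMI ';'
pos=3: emit NUM '7' (now at pos=4)
pos=5: emit EQ '='
pos=6: emit MINUS '-'
pos=7: emit ID 'b' (now at pos=8)
pos=9: enter STRING mode
pos=9: ERROR — unterminated string

Answer: 9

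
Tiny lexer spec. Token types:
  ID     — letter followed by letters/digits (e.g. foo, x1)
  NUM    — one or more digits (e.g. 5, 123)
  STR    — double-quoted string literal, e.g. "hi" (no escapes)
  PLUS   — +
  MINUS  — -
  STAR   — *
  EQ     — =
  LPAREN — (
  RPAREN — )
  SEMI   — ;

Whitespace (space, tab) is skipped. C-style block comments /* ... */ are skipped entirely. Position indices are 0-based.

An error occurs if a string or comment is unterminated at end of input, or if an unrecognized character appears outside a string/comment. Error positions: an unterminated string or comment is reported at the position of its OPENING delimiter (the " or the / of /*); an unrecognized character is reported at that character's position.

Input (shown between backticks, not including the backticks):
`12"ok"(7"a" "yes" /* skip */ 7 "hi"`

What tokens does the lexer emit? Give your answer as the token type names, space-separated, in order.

Answer: NUM STR LPAREN NUM STR STR NUM STR

Derivation:
pos=0: emit NUM '12' (now at pos=2)
pos=2: enter STRING mode
pos=2: emit STR "ok" (now at pos=6)
pos=6: emit LPAREN '('
pos=7: emit NUM '7' (now at pos=8)
pos=8: enter STRING mode
pos=8: emit STR "a" (now at pos=11)
pos=12: enter STRING mode
pos=12: emit STR "yes" (now at pos=17)
pos=18: enter COMMENT mode (saw '/*')
exit COMMENT mode (now at pos=28)
pos=29: emit NUM '7' (now at pos=30)
pos=31: enter STRING mode
pos=31: emit STR "hi" (now at pos=35)
DONE. 8 tokens: [NUM, STR, LPAREN, NUM, STR, STR, NUM, STR]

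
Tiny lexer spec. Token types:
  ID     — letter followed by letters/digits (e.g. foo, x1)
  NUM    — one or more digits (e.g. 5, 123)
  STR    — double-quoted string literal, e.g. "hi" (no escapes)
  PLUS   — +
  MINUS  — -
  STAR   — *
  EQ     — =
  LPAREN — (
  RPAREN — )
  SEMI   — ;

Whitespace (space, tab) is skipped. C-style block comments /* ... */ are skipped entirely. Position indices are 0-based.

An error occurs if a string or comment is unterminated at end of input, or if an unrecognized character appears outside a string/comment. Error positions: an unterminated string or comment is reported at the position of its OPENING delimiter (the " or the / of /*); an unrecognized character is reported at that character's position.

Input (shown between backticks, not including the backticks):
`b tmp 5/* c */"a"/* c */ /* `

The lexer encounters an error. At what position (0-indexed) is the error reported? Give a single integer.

Answer: 25

Derivation:
pos=0: emit ID 'b' (now at pos=1)
pos=2: emit ID 'tmp' (now at pos=5)
pos=6: emit NUM '5' (now at pos=7)
pos=7: enter COMMENT mode (saw '/*')
exit COMMENT mode (now at pos=14)
pos=14: enter STRING mode
pos=14: emit STR "a" (now at pos=17)
pos=17: enter COMMENT mode (saw '/*')
exit COMMENT mode (now at pos=24)
pos=25: enter COMMENT mode (saw '/*')
pos=25: ERROR — unterminated comment (reached EOF)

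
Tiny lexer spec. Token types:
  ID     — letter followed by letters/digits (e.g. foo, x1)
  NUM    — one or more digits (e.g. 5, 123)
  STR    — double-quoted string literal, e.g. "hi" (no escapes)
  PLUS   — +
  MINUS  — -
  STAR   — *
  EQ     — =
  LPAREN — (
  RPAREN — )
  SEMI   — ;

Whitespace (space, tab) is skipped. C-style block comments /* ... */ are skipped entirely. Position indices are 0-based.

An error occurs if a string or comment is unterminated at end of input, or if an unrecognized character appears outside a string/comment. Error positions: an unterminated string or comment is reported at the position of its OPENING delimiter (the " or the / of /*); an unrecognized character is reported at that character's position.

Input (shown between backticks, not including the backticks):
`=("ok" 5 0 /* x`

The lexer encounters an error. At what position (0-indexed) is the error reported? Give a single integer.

pos=0: emit EQ '='
pos=1: emit LPAREN '('
pos=2: enter STRING mode
pos=2: emit STR "ok" (now at pos=6)
pos=7: emit NUM '5' (now at pos=8)
pos=9: emit NUM '0' (now at pos=10)
pos=11: enter COMMENT mode (saw '/*')
pos=11: ERROR — unterminated comment (reached EOF)

Answer: 11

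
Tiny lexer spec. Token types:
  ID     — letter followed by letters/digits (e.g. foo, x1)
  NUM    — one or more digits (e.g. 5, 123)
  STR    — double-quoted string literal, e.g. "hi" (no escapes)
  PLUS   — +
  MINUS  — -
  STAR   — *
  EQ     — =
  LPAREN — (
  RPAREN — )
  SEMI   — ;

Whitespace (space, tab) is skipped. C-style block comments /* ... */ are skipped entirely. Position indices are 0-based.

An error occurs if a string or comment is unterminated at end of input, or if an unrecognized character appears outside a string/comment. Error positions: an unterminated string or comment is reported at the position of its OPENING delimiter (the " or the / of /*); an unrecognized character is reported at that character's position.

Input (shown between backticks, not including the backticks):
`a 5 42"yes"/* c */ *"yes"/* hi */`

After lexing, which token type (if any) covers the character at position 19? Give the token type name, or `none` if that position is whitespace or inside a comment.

Answer: STAR

Derivation:
pos=0: emit ID 'a' (now at pos=1)
pos=2: emit NUM '5' (now at pos=3)
pos=4: emit NUM '42' (now at pos=6)
pos=6: enter STRING mode
pos=6: emit STR "yes" (now at pos=11)
pos=11: enter COMMENT mode (saw '/*')
exit COMMENT mode (now at pos=18)
pos=19: emit STAR '*'
pos=20: enter STRING mode
pos=20: emit STR "yes" (now at pos=25)
pos=25: enter COMMENT mode (saw '/*')
exit COMMENT mode (now at pos=33)
DONE. 6 tokens: [ID, NUM, NUM, STR, STAR, STR]
Position 19: char is '*' -> STAR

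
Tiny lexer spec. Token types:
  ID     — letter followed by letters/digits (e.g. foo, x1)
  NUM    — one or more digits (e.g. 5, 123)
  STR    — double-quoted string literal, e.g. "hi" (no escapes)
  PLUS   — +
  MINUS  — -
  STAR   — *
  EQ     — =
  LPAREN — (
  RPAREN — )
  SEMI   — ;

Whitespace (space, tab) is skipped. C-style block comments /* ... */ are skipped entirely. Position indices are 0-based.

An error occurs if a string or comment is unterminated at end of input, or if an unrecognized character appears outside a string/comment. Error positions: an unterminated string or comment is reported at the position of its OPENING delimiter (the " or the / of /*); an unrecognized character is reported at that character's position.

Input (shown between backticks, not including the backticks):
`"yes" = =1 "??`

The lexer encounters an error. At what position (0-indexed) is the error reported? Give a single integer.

Answer: 11

Derivation:
pos=0: enter STRING mode
pos=0: emit STR "yes" (now at pos=5)
pos=6: emit EQ '='
pos=8: emit EQ '='
pos=9: emit NUM '1' (now at pos=10)
pos=11: enter STRING mode
pos=11: ERROR — unterminated string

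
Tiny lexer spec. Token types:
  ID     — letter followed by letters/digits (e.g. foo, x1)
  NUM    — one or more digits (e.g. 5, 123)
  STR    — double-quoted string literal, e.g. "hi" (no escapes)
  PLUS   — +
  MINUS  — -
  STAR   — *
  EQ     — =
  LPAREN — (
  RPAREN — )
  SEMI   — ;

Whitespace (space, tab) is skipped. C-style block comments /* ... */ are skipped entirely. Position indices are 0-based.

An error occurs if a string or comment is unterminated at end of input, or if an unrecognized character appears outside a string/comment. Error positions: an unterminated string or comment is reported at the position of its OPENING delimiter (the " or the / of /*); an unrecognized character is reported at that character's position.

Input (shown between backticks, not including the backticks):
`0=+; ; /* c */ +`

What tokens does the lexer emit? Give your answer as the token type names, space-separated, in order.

Answer: NUM EQ PLUS SEMI SEMI PLUS

Derivation:
pos=0: emit NUM '0' (now at pos=1)
pos=1: emit EQ '='
pos=2: emit PLUS '+'
pos=3: emit SEMI ';'
pos=5: emit SEMI ';'
pos=7: enter COMMENT mode (saw '/*')
exit COMMENT mode (now at pos=14)
pos=15: emit PLUS '+'
DONE. 6 tokens: [NUM, EQ, PLUS, SEMI, SEMI, PLUS]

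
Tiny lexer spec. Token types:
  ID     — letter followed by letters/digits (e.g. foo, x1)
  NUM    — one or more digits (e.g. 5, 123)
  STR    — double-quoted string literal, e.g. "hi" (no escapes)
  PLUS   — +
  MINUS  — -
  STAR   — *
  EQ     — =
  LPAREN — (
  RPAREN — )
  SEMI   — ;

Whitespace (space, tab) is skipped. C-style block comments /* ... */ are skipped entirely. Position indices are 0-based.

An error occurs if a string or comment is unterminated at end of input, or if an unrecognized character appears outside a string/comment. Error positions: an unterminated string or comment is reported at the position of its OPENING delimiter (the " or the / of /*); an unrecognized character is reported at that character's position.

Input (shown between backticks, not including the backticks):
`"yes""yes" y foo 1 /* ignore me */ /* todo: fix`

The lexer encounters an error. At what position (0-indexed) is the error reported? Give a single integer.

pos=0: enter STRING mode
pos=0: emit STR "yes" (now at pos=5)
pos=5: enter STRING mode
pos=5: emit STR "yes" (now at pos=10)
pos=11: emit ID 'y' (now at pos=12)
pos=13: emit ID 'foo' (now at pos=16)
pos=17: emit NUM '1' (now at pos=18)
pos=19: enter COMMENT mode (saw '/*')
exit COMMENT mode (now at pos=34)
pos=35: enter COMMENT mode (saw '/*')
pos=35: ERROR — unterminated comment (reached EOF)

Answer: 35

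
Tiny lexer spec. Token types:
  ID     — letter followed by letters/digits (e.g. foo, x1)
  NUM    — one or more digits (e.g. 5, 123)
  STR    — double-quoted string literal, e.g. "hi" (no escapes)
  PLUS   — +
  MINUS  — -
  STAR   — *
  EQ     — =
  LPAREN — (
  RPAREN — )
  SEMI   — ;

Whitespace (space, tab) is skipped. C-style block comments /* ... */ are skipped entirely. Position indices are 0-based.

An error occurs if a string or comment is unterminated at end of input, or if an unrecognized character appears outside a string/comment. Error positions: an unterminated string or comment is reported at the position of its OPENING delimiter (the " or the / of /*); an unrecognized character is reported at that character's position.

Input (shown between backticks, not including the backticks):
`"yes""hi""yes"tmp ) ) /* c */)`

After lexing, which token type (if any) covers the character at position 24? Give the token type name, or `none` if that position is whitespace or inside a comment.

pos=0: enter STRING mode
pos=0: emit STR "yes" (now at pos=5)
pos=5: enter STRING mode
pos=5: emit STR "hi" (now at pos=9)
pos=9: enter STRING mode
pos=9: emit STR "yes" (now at pos=14)
pos=14: emit ID 'tmp' (now at pos=17)
pos=18: emit RPAREN ')'
pos=20: emit RPAREN ')'
pos=22: enter COMMENT mode (saw '/*')
exit COMMENT mode (now at pos=29)
pos=29: emit RPAREN ')'
DONE. 7 tokens: [STR, STR, STR, ID, RPAREN, RPAREN, RPAREN]
Position 24: char is ' ' -> none

Answer: none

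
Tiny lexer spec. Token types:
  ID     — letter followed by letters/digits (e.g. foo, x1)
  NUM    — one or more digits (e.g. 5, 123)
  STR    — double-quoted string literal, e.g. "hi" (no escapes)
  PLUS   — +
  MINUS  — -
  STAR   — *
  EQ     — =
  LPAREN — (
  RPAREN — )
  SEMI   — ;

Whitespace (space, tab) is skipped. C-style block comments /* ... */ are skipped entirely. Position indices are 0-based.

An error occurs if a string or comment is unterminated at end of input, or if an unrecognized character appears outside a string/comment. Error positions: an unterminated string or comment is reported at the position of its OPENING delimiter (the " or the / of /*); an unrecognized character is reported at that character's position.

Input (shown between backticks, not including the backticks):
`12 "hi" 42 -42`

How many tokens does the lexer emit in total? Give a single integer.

Answer: 5

Derivation:
pos=0: emit NUM '12' (now at pos=2)
pos=3: enter STRING mode
pos=3: emit STR "hi" (now at pos=7)
pos=8: emit NUM '42' (now at pos=10)
pos=11: emit MINUS '-'
pos=12: emit NUM '42' (now at pos=14)
DONE. 5 tokens: [NUM, STR, NUM, MINUS, NUM]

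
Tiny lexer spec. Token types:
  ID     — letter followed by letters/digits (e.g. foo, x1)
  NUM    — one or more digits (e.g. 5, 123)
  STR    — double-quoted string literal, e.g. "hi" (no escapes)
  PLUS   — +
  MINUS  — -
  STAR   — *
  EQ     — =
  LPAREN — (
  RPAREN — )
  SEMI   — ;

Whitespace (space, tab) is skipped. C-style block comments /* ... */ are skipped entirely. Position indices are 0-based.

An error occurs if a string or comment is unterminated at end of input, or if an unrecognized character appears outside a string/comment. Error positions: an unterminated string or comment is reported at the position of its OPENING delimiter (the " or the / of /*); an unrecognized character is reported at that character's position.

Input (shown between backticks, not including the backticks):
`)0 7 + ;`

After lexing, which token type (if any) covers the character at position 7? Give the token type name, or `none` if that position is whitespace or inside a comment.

pos=0: emit RPAREN ')'
pos=1: emit NUM '0' (now at pos=2)
pos=3: emit NUM '7' (now at pos=4)
pos=5: emit PLUS '+'
pos=7: emit SEMI ';'
DONE. 5 tokens: [RPAREN, NUM, NUM, PLUS, SEMI]
Position 7: char is ';' -> SEMI

Answer: SEMI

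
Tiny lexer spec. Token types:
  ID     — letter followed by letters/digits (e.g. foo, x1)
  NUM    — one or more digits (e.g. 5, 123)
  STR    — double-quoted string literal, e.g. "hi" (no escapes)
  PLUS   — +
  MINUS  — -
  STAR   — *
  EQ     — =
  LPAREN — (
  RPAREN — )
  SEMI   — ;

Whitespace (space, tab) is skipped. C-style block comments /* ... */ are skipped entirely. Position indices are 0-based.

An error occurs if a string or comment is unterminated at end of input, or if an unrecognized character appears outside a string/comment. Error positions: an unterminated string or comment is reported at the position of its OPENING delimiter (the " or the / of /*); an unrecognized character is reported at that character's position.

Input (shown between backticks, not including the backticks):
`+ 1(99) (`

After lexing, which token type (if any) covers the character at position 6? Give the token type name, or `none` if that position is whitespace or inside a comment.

Answer: RPAREN

Derivation:
pos=0: emit PLUS '+'
pos=2: emit NUM '1' (now at pos=3)
pos=3: emit LPAREN '('
pos=4: emit NUM '99' (now at pos=6)
pos=6: emit RPAREN ')'
pos=8: emit LPAREN '('
DONE. 6 tokens: [PLUS, NUM, LPAREN, NUM, RPAREN, LPAREN]
Position 6: char is ')' -> RPAREN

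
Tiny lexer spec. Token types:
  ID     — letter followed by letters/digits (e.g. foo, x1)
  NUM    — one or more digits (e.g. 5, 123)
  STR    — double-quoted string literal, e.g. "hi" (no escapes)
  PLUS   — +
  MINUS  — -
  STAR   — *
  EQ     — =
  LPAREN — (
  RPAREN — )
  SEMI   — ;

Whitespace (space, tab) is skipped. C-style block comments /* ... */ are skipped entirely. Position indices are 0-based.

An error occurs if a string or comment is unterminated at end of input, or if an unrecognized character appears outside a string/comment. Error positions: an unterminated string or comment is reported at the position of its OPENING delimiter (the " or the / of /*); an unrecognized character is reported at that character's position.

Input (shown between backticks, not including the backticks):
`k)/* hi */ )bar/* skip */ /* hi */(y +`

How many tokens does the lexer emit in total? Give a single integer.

pos=0: emit ID 'k' (now at pos=1)
pos=1: emit RPAREN ')'
pos=2: enter COMMENT mode (saw '/*')
exit COMMENT mode (now at pos=10)
pos=11: emit RPAREN ')'
pos=12: emit ID 'bar' (now at pos=15)
pos=15: enter COMMENT mode (saw '/*')
exit COMMENT mode (now at pos=25)
pos=26: enter COMMENT mode (saw '/*')
exit COMMENT mode (now at pos=34)
pos=34: emit LPAREN '('
pos=35: emit ID 'y' (now at pos=36)
pos=37: emit PLUS '+'
DONE. 7 tokens: [ID, RPAREN, RPAREN, ID, LPAREN, ID, PLUS]

Answer: 7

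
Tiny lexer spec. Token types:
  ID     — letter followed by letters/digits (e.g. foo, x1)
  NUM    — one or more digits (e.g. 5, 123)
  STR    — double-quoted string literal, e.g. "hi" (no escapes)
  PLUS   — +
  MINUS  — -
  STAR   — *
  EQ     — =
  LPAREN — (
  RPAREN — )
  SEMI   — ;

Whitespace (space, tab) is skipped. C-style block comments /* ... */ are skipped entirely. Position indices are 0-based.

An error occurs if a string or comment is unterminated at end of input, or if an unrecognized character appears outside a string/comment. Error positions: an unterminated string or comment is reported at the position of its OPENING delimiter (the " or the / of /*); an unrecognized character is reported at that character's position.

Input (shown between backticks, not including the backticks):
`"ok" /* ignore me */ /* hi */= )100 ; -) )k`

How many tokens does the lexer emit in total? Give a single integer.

pos=0: enter STRING mode
pos=0: emit STR "ok" (now at pos=4)
pos=5: enter COMMENT mode (saw '/*')
exit COMMENT mode (now at pos=20)
pos=21: enter COMMENT mode (saw '/*')
exit COMMENT mode (now at pos=29)
pos=29: emit EQ '='
pos=31: emit RPAREN ')'
pos=32: emit NUM '100' (now at pos=35)
pos=36: emit SEMI ';'
pos=38: emit MINUS '-'
pos=39: emit RPAREN ')'
pos=41: emit RPAREN ')'
pos=42: emit ID 'k' (now at pos=43)
DONE. 9 tokens: [STR, EQ, RPAREN, NUM, SEMI, MINUS, RPAREN, RPAREN, ID]

Answer: 9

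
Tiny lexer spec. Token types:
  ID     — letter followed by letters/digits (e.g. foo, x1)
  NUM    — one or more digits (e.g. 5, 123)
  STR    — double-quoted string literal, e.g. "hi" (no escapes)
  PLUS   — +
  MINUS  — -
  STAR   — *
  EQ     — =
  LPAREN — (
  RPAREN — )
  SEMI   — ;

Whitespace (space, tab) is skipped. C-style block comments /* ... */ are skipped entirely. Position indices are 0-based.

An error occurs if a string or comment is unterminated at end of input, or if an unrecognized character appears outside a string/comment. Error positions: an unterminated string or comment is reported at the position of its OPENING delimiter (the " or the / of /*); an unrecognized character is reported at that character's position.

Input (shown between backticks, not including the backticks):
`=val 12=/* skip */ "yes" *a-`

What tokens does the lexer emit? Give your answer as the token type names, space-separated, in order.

pos=0: emit EQ '='
pos=1: emit ID 'val' (now at pos=4)
pos=5: emit NUM '12' (now at pos=7)
pos=7: emit EQ '='
pos=8: enter COMMENT mode (saw '/*')
exit COMMENT mode (now at pos=18)
pos=19: enter STRING mode
pos=19: emit STR "yes" (now at pos=24)
pos=25: emit STAR '*'
pos=26: emit ID 'a' (now at pos=27)
pos=27: emit MINUS '-'
DONE. 8 tokens: [EQ, ID, NUM, EQ, STR, STAR, ID, MINUS]

Answer: EQ ID NUM EQ STR STAR ID MINUS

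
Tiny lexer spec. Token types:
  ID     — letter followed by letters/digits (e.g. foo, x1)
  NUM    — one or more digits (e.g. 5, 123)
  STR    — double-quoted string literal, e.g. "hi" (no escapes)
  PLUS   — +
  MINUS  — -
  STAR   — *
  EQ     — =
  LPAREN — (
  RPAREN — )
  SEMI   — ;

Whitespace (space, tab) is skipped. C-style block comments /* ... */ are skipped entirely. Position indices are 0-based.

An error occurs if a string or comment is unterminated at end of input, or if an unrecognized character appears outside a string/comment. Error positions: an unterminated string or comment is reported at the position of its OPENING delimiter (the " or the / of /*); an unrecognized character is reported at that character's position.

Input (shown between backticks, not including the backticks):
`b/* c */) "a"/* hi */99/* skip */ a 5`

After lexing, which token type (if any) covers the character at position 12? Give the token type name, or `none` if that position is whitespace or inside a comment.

Answer: STR

Derivation:
pos=0: emit ID 'b' (now at pos=1)
pos=1: enter COMMENT mode (saw '/*')
exit COMMENT mode (now at pos=8)
pos=8: emit RPAREN ')'
pos=10: enter STRING mode
pos=10: emit STR "a" (now at pos=13)
pos=13: enter COMMENT mode (saw '/*')
exit COMMENT mode (now at pos=21)
pos=21: emit NUM '99' (now at pos=23)
pos=23: enter COMMENT mode (saw '/*')
exit COMMENT mode (now at pos=33)
pos=34: emit ID 'a' (now at pos=35)
pos=36: emit NUM '5' (now at pos=37)
DONE. 6 tokens: [ID, RPAREN, STR, NUM, ID, NUM]
Position 12: char is '"' -> STR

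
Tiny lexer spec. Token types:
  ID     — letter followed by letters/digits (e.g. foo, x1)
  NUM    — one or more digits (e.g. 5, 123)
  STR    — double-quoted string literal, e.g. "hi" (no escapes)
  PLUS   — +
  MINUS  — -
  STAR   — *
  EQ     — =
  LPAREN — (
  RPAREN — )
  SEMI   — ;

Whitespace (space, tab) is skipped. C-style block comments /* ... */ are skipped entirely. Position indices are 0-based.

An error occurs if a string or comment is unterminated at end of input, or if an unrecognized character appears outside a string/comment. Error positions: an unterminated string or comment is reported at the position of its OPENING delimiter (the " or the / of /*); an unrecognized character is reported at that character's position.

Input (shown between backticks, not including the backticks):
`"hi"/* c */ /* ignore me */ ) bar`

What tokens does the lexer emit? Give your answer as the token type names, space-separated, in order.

pos=0: enter STRING mode
pos=0: emit STR "hi" (now at pos=4)
pos=4: enter COMMENT mode (saw '/*')
exit COMMENT mode (now at pos=11)
pos=12: enter COMMENT mode (saw '/*')
exit COMMENT mode (now at pos=27)
pos=28: emit RPAREN ')'
pos=30: emit ID 'bar' (now at pos=33)
DONE. 3 tokens: [STR, RPAREN, ID]

Answer: STR RPAREN ID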